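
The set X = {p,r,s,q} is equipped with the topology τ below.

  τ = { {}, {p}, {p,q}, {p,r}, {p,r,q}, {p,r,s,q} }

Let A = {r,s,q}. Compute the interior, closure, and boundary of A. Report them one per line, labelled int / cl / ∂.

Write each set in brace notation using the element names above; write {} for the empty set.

open subsets of A: {}; so int(A) = {}
closure: X∖int(X∖A) = X∖{p} = {r,s,q}
∂A = {r,s,q} minus {} = {r,s,q}

int(A) = {}
cl(A)  = {r,s,q}
∂A     = {r,s,q}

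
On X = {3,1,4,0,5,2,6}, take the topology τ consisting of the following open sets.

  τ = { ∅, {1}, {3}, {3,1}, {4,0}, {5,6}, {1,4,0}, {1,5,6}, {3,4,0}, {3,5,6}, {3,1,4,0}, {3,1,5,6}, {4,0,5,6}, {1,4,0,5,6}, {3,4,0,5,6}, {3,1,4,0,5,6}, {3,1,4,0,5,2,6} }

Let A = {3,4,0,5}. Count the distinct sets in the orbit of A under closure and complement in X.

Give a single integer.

X∖A={1,2,6}, int(X∖A)={1}, hence cl(A)={3,4,0,5,2,6}
Orbit (k=closure, c=complement):
  1. A     = {3,4,0,5}
  2. kA    = {3,4,0,5,2,6}
  3. cA    = {1,2,6}
  4. ckA   = {1}
  5. kcA   = {1,5,2,6}
  6. kckA  = {1,2}
  7. ckcA  = {3,4,0}
  8. ckckA = {3,4,0,5,6}
  9. kckcA = {3,4,0,2}
  10. ckckcA = {1,5,6}
(closed under both — stop)

10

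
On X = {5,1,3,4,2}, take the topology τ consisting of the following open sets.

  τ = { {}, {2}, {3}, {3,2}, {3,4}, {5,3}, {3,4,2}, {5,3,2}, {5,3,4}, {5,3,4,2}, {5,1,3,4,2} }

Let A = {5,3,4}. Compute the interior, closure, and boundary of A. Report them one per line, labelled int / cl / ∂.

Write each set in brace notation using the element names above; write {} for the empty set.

int(A) = {5,3,4}
cl(A)  = {5,1,3,4}
∂A     = {1}

open subsets of A: {}, {3}, {3,4}, {5,3}, {5,3,4}; so int(A) = {5,3,4}
closure: X∖int(X∖A) = X∖{2} = {5,1,3,4}
∂A = {5,1,3,4} minus {5,3,4} = {1}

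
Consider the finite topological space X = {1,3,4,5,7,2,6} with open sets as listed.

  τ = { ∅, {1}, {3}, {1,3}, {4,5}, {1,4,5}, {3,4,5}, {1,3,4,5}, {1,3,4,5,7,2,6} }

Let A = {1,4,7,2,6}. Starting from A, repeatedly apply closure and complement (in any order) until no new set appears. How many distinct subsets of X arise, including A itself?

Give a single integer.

10

X∖A={3,5}, int(X∖A)={3}, hence cl(A)={1,4,5,7,2,6}
Orbit (k=closure, c=complement):
  1. A     = {1,4,7,2,6}
  2. kA    = {1,4,5,7,2,6}
  3. cA    = {3,5}
  4. ckA   = {3}
  5. kcA   = {3,4,5,7,2,6}
  6. kckA  = {3,7,2,6}
  7. ckcA  = {1}
  8. ckckA = {1,4,5}
  9. kckcA = {1,7,2,6}
  10. ckckcA = {3,4,5}
(closed under both — stop)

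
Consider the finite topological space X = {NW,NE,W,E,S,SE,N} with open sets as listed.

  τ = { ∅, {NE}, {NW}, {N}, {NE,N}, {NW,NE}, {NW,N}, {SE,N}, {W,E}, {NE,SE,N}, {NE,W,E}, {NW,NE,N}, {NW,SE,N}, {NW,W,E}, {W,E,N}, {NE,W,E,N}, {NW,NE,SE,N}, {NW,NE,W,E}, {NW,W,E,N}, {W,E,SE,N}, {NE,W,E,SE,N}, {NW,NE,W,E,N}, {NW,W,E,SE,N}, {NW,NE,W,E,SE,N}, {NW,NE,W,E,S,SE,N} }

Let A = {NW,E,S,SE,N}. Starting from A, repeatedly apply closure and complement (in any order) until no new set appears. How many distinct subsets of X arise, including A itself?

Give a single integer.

10

X∖A={NE,W}, int(X∖A)={NE}, hence cl(A)={NW,W,E,S,SE,N}
Orbit (k=closure, c=complement):
  1. A     = {NW,E,S,SE,N}
  2. kA    = {NW,W,E,S,SE,N}
  3. cA    = {NE,W}
  4. ckA   = {NE}
  5. kcA   = {NE,W,E,S}
  6. kckA  = {NE,S}
  7. ckcA  = {NW,SE,N}
  8. ckckA = {NW,W,E,SE,N}
  9. kckcA = {NW,S,SE,N}
  10. ckckcA = {NE,W,E}
(closed under both — stop)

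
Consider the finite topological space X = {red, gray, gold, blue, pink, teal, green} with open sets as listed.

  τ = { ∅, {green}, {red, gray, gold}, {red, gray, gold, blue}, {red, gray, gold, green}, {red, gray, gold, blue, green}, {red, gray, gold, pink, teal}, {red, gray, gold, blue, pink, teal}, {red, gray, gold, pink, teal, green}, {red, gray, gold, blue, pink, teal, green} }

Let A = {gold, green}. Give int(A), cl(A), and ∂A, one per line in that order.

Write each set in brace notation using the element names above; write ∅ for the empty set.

int(A) = {green}
cl(A)  = {red, gray, gold, blue, pink, teal, green}
∂A     = {red, gray, gold, blue, pink, teal}

open subsets of A: ∅, {green}; so int(A) = {green}
closure: X∖int(X∖A) = X∖∅ = {red, gray, gold, blue, pink, teal, green}
∂A = {red, gray, gold, blue, pink, teal, green} minus {green} = {red, gray, gold, blue, pink, teal}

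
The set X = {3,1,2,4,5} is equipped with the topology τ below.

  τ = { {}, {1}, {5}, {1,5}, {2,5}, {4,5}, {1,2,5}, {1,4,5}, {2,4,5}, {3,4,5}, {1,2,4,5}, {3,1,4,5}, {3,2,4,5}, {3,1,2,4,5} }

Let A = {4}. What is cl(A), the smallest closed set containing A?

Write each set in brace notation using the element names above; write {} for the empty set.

X∖A={3,1,2,5}, int(X∖A)={1,2,5}, hence cl(A)={3,4}

{3,4}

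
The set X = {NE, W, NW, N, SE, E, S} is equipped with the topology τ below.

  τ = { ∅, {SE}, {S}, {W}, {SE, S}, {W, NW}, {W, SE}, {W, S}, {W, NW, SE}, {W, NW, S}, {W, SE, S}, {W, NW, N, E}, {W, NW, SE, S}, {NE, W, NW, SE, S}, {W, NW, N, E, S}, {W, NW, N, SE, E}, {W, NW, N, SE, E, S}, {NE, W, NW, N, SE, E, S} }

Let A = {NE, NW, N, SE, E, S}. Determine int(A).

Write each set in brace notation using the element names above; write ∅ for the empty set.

opens ⊆ A: ∅, {S}, {SE}, {SE, S}; union → int = {SE, S}

{SE, S}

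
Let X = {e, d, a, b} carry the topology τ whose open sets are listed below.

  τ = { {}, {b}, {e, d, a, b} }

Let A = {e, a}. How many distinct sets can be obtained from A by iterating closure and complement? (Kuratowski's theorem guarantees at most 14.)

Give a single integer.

X∖A={d, b}, int(X∖A)={b}, hence cl(A)={e, d, a}
Orbit (k=closure, c=complement):
  1. A     = {e, a}
  2. kA    = {e, d, a}
  3. cA    = {d, b}
  4. ckA   = {b}
  5. kcA   = {e, d, a, b}
  6. ckcA  = {}
(closed under both — stop)

6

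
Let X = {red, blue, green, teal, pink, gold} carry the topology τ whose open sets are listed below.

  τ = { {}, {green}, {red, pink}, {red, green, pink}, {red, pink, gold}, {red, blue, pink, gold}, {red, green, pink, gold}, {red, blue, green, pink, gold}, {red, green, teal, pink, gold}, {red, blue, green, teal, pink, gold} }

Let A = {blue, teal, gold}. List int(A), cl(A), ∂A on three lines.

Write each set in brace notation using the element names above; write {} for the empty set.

int(A) = {}
cl(A)  = {blue, teal, gold}
∂A     = {blue, teal, gold}

opens ⊆ A: {}; union → int = {}
complement {red, green, pink}; its interior {red, green, pink}; cl(A) = X∖{red, green, pink} = {blue, teal, gold}
boundary = {blue, teal, gold} ∖ {} = {blue, teal, gold}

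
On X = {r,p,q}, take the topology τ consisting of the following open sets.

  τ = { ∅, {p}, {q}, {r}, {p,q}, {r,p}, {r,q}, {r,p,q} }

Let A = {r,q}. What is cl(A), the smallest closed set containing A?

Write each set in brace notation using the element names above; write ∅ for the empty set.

closure: X∖int(X∖A) = X∖{p} = {r,q}

{r,q}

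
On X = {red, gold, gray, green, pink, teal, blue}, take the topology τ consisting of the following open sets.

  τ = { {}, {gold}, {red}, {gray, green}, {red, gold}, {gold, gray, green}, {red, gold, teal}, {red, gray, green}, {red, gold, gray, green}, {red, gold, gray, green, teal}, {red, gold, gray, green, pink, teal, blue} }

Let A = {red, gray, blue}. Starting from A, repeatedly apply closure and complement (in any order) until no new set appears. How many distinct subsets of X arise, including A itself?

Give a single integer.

complement {gold, green, pink, teal}; its interior {gold}; cl(A) = X∖{gold} = {red, gray, green, pink, teal, blue}
With k = closure, c = complement:
  1. A     = {red, gray, blue}
  2. kA    = {red, gray, green, pink, teal, blue}
  3. cA    = {gold, green, pink, teal}
  4. ckA   = {gold}
  5. kcA   = {gold, gray, green, pink, teal, blue}
  6. kckA  = {gold, pink, teal, blue}
  7. ckcA  = {red}
  8. ckckA = {red, gray, green}
  9. kckcA = {red, pink, teal, blue}
  10. ckckcA = {gold, gray, green}
k, c of each give nothing new

10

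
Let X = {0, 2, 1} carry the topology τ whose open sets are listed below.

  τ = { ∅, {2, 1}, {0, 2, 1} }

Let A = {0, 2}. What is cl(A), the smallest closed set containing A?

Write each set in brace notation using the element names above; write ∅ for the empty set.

complement {1}; its interior ∅; cl(A) = X∖∅ = {0, 2, 1}

{0, 2, 1}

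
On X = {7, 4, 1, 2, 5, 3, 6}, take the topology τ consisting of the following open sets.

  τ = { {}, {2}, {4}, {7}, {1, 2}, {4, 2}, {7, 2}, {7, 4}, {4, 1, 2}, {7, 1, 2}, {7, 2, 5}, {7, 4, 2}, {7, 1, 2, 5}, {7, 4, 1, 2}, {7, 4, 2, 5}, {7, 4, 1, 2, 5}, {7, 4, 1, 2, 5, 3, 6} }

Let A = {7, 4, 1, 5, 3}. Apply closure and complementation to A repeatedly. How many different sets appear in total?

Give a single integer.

cl via duality: int({2, 6}) = {2}, so X∖{2} = {7, 4, 1, 5, 3, 6}
Write k for closure, c for complement:
  1. A     = {7, 4, 1, 5, 3}
  2. kA    = {7, 4, 1, 5, 3, 6}
  3. cA    = {2, 6}
  4. ckA   = {2}
  5. kcA   = {1, 2, 5, 3, 6}
  6. ckcA  = {7, 4}
  7. kckcA = {7, 4, 5, 3, 6}
  8. ckckcA = {1, 2}
applying k or c yields no new set

8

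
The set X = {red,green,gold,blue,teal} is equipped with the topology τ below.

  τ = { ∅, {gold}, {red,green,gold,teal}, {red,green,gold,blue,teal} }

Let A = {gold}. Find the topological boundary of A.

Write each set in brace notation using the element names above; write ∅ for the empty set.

opens ⊆ A: ∅, {gold}; union → int = {gold}
complement {red,green,blue,teal}; its interior ∅; cl(A) = X∖∅ = {red,green,gold,blue,teal}
boundary = {red,green,gold,blue,teal} ∖ {gold} = {red,green,blue,teal}

{red,green,blue,teal}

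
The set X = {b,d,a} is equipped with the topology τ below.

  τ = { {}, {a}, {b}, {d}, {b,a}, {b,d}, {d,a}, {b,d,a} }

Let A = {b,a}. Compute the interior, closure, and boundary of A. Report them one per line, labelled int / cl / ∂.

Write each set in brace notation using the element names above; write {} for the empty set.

interior: largest open inside A is {b,a} (from {}, {b}, {a}, {b,a})
cl via duality: int({d}) = {d}, so X∖{d} = {b,a}
cl∖int = {}

int(A) = {b,a}
cl(A)  = {b,a}
∂A     = {}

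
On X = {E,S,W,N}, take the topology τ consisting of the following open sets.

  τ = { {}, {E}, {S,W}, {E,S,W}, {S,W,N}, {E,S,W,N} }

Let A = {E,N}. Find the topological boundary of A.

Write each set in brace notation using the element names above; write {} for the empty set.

interior: largest open inside A is {E} (from {}, {E})
cl via duality: int({S,W}) = {S,W}, so X∖{S,W} = {E,N}
cl∖int = {N}

{N}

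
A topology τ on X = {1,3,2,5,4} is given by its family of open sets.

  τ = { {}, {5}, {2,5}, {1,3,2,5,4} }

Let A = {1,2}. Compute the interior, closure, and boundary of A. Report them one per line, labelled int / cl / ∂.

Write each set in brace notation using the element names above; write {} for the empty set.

opens ⊆ A: {}; union → int = {}
complement {3,5,4}; its interior {5}; cl(A) = X∖{5} = {1,3,2,4}
boundary = {1,3,2,4} ∖ {} = {1,3,2,4}

int(A) = {}
cl(A)  = {1,3,2,4}
∂A     = {1,3,2,4}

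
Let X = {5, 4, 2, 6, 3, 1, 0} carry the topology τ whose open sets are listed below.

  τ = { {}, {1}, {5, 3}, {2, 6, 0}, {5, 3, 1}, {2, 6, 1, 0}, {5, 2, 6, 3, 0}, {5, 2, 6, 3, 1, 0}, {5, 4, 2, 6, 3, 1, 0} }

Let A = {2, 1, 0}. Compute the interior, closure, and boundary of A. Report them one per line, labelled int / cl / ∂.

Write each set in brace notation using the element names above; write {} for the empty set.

U open, U⊆A: {}, {1}. int(A) = ⋃ = {1}
X∖A={5, 4, 6, 3}, int(X∖A)={5, 3}, hence cl(A)={4, 2, 6, 1, 0}
∂A: remove int from cl → {4, 2, 6, 0}

int(A) = {1}
cl(A)  = {4, 2, 6, 1, 0}
∂A     = {4, 2, 6, 0}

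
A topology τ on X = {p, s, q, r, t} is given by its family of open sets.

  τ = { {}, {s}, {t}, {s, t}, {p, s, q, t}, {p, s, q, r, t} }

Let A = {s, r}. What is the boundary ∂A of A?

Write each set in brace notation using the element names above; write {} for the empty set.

U open, U⊆A: {}, {s}. int(A) = ⋃ = {s}
X∖A={p, q, t}, int(X∖A)={t}, hence cl(A)={p, s, q, r}
∂A: remove int from cl → {p, q, r}

{p, q, r}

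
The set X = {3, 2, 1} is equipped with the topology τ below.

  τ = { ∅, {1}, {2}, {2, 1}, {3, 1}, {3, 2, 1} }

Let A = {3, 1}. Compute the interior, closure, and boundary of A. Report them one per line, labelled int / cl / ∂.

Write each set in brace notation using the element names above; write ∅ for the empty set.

U open, U⊆A: ∅, {1}, {3, 1}. int(A) = ⋃ = {3, 1}
X∖A={2}, int(X∖A)={2}, hence cl(A)={3, 1}
∂A: remove int from cl → ∅

int(A) = {3, 1}
cl(A)  = {3, 1}
∂A     = ∅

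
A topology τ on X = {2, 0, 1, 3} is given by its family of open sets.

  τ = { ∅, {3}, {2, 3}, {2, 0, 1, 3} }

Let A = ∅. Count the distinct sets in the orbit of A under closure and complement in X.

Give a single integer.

2

X∖A={2, 0, 1, 3}, int(X∖A)={2, 0, 1, 3}, hence cl(A)=∅
Orbit (k=closure, c=complement):
  1. A     = ∅
  2. cA    = {2, 0, 1, 3}
(closed under both — stop)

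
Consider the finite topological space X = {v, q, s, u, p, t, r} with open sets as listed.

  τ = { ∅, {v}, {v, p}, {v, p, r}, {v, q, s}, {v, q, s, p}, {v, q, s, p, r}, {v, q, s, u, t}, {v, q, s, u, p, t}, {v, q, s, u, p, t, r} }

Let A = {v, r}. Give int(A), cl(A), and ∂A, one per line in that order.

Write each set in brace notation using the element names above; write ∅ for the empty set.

interior: largest open inside A is {v} (from ∅, {v})
cl via duality: int({q, s, u, p, t}) = ∅, so X∖∅ = {v, q, s, u, p, t, r}
cl∖int = {q, s, u, p, t, r}

int(A) = {v}
cl(A)  = {v, q, s, u, p, t, r}
∂A     = {q, s, u, p, t, r}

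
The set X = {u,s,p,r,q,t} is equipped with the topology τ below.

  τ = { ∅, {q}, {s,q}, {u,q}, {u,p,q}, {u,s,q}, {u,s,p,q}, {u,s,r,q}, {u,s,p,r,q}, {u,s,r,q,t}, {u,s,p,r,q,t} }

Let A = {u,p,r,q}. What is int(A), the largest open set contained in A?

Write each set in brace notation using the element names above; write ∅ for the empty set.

{u,p,q}

opens ⊆ A: ∅, {q}, {u,q}, {u,p,q}; union → int = {u,p,q}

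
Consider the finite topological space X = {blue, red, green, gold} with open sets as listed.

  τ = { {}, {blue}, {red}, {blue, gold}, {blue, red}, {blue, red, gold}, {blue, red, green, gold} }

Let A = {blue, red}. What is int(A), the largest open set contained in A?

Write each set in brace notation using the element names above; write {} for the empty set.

{blue, red}

opens ⊆ A: {}, {red}, {blue}, {blue, red}; union → int = {blue, red}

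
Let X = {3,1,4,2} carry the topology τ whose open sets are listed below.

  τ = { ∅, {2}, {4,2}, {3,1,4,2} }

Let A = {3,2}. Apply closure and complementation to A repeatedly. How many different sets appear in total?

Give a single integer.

closure: X∖int(X∖A) = X∖∅ = {3,1,4,2}
Let k=closure and c=complement:
  1. A     = {3,2}
  2. kA    = {3,1,4,2}
  3. cA    = {1,4}
  4. ckA   = ∅
  5. kcA   = {3,1,4}
  6. ckcA  = {2}
— saturated at 6

6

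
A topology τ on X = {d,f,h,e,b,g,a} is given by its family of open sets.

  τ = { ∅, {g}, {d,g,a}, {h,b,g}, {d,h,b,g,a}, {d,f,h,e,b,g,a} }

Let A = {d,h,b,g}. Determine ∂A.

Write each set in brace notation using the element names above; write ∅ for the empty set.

interior: largest open inside A is {h,b,g} (from ∅, {g}, {h,b,g})
cl via duality: int({f,e,a}) = ∅, so X∖∅ = {d,f,h,e,b,g,a}
cl∖int = {d,f,e,a}

{d,f,e,a}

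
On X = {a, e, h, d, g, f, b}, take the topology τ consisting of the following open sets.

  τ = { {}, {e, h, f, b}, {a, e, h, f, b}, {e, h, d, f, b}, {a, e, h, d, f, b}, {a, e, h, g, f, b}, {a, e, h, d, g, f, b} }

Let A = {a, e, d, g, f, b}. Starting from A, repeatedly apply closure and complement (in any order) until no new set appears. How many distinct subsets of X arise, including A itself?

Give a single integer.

X∖A={h}, int(X∖A)={}, hence cl(A)={a, e, h, d, g, f, b}
Orbit (k=closure, c=complement):
  1. A     = {a, e, d, g, f, b}
  2. kA    = {a, e, h, d, g, f, b}
  3. cA    = {h}
  4. ckA   = {}
(closed under both — stop)

4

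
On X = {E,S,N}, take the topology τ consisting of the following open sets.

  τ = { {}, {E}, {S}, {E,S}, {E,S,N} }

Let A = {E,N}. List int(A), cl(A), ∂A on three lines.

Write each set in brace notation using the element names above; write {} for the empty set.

int(A) = {E}
cl(A)  = {E,N}
∂A     = {N}

opens ⊆ A: {}, {E}; union → int = {E}
complement {S}; its interior {S}; cl(A) = X∖{S} = {E,N}
boundary = {E,N} ∖ {E} = {N}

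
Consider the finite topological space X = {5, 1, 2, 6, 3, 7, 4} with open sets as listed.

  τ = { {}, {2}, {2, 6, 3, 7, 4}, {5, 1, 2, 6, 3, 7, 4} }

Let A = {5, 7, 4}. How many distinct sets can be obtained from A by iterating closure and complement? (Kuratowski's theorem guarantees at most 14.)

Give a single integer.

6

complement {1, 2, 6, 3}; its interior {2}; cl(A) = X∖{2} = {5, 1, 6, 3, 7, 4}
With k = closure, c = complement:
  1. A     = {5, 7, 4}
  2. kA    = {5, 1, 6, 3, 7, 4}
  3. cA    = {1, 2, 6, 3}
  4. ckA   = {2}
  5. kcA   = {5, 1, 2, 6, 3, 7, 4}
  6. ckcA  = {}
k, c of each give nothing new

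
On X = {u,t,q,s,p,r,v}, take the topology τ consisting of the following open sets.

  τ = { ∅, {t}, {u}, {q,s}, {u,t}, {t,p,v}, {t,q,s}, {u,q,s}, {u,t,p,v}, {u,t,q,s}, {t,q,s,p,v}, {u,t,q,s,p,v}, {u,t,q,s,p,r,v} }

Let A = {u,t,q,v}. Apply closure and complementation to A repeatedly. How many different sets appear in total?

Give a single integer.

complement {s,p,r}; its interior ∅; cl(A) = X∖∅ = {u,t,q,s,p,r,v}
With k = closure, c = complement:
  1. A     = {u,t,q,v}
  2. kA    = {u,t,q,s,p,r,v}
  3. cA    = {s,p,r}
  4. ckA   = ∅
  5. kcA   = {q,s,p,r,v}
  6. ckcA  = {u,t}
  7. kckcA = {u,t,p,r,v}
  8. ckckcA = {q,s}
  9. kckckcA = {q,s,r}
  10. ckckckcA = {u,t,p,v}
k, c of each give nothing new

10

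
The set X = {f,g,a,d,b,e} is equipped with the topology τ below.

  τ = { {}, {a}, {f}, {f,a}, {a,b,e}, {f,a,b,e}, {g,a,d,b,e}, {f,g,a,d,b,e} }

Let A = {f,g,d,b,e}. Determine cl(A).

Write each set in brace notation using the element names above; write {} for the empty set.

{f,g,d,b,e}

cl via duality: int({a}) = {a}, so X∖{a} = {f,g,d,b,e}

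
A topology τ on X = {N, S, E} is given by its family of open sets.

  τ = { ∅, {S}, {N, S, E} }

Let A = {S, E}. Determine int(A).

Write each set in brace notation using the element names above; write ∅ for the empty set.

{S}

interior: largest open inside A is {S} (from ∅, {S})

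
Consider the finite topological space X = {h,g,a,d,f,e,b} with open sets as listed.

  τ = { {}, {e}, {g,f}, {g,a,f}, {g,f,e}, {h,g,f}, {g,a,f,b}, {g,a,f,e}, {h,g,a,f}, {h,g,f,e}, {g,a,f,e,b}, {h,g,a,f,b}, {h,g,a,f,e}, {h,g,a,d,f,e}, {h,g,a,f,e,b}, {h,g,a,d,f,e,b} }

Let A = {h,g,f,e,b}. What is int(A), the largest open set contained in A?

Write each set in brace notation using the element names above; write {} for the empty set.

{h,g,f,e}

interior: largest open inside A is {h,g,f,e} (from {}, {e}, {g,f}, {g,f,e}, {h,g,f}, {h,g,f,e})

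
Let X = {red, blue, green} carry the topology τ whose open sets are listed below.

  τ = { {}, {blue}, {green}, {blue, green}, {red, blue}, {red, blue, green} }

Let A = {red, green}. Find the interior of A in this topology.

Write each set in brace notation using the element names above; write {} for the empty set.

U open, U⊆A: {}, {green}. int(A) = ⋃ = {green}

{green}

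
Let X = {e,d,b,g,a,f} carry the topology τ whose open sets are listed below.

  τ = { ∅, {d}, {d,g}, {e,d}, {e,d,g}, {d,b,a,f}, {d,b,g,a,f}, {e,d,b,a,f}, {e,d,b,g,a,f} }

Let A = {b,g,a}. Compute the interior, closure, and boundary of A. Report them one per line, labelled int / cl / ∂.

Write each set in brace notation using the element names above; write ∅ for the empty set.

int(A) = ∅
cl(A)  = {b,g,a,f}
∂A     = {b,g,a,f}

interior: largest open inside A is ∅ (from ∅)
cl via duality: int({e,d,f}) = {e,d}, so X∖{e,d} = {b,g,a,f}
cl∖int = {b,g,a,f}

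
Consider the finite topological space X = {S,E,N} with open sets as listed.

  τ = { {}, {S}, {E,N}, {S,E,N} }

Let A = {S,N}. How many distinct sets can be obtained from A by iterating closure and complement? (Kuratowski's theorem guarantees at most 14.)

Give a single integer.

6

complement {E}; its interior {}; cl(A) = X∖{} = {S,E,N}
With k = closure, c = complement:
  1. A     = {S,N}
  2. kA    = {S,E,N}
  3. cA    = {E}
  4. ckA   = {}
  5. kcA   = {E,N}
  6. ckcA  = {S}
k, c of each give nothing new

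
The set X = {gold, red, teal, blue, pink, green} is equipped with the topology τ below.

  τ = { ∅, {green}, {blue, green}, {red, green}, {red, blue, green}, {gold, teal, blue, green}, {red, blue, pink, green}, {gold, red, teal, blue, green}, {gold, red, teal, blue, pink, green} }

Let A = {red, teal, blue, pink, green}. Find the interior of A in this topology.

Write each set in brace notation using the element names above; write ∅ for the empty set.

opens ⊆ A: ∅, {green}, {blue, green}, {red, green}, {red, blue, green}, {red, blue, pink, green}; union → int = {red, blue, pink, green}

{red, blue, pink, green}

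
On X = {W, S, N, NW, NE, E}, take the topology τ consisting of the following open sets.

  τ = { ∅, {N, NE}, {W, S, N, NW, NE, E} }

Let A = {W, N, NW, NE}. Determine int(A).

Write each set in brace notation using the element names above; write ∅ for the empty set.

open subsets of A: ∅, {N, NE}; so int(A) = {N, NE}

{N, NE}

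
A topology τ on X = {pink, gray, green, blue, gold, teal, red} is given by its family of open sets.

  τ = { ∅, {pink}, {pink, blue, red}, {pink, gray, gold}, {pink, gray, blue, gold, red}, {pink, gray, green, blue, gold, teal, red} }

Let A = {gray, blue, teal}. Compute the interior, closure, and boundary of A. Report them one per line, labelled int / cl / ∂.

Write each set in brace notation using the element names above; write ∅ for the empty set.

opens ⊆ A: ∅; union → int = ∅
complement {pink, green, gold, red}; its interior {pink}; cl(A) = X∖{pink} = {gray, green, blue, gold, teal, red}
boundary = {gray, green, blue, gold, teal, red} ∖ ∅ = {gray, green, blue, gold, teal, red}

int(A) = ∅
cl(A)  = {gray, green, blue, gold, teal, red}
∂A     = {gray, green, blue, gold, teal, red}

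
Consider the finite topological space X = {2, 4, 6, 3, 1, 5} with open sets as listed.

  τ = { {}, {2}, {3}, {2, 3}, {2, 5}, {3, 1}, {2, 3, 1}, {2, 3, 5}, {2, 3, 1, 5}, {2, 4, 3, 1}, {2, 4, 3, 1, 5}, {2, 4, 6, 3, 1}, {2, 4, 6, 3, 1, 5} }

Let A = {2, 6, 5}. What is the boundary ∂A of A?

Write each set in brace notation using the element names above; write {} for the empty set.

{4, 6}

U open, U⊆A: {}, {2}, {2, 5}. int(A) = ⋃ = {2, 5}
X∖A={4, 3, 1}, int(X∖A)={3, 1}, hence cl(A)={2, 4, 6, 5}
∂A: remove int from cl → {4, 6}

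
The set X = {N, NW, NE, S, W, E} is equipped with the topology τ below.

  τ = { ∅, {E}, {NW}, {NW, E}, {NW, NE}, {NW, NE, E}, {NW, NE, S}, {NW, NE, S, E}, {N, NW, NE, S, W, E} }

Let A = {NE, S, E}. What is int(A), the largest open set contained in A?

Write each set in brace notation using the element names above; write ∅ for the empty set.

interior: largest open inside A is {E} (from ∅, {E})

{E}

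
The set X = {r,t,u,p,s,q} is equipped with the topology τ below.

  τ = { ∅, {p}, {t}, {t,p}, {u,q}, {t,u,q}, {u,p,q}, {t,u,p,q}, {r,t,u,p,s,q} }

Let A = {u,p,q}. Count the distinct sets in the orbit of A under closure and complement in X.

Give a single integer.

4

complement {r,t,s}; its interior {t}; cl(A) = X∖{t} = {r,u,p,s,q}
With k = closure, c = complement:
  1. A     = {u,p,q}
  2. kA    = {r,u,p,s,q}
  3. cA    = {r,t,s}
  4. ckA   = {t}
k, c of each give nothing new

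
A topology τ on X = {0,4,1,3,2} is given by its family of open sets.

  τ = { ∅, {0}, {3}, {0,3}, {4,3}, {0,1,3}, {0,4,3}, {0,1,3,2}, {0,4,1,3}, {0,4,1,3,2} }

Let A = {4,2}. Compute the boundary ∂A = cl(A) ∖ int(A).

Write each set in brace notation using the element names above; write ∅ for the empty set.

{4,2}

opens ⊆ A: ∅; union → int = ∅
complement {0,1,3}; its interior {0,1,3}; cl(A) = X∖{0,1,3} = {4,2}
boundary = {4,2} ∖ ∅ = {4,2}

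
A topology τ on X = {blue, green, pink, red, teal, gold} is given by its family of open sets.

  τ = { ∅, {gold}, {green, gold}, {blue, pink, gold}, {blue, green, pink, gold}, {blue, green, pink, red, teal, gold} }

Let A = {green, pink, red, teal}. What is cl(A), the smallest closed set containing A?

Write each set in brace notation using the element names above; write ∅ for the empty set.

{blue, green, pink, red, teal}

X∖A={blue, gold}, int(X∖A)={gold}, hence cl(A)={blue, green, pink, red, teal}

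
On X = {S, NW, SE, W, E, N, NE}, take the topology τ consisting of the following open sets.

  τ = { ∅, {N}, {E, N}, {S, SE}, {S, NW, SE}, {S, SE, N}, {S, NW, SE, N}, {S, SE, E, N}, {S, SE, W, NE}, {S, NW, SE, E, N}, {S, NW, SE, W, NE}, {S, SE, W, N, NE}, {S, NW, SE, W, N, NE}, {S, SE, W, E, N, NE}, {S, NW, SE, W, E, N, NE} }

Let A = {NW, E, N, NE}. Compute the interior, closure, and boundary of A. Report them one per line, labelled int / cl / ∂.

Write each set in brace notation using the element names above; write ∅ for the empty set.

int(A) = {E, N}
cl(A)  = {NW, W, E, N, NE}
∂A     = {NW, W, NE}

opens ⊆ A: ∅, {N}, {E, N}; union → int = {E, N}
complement {S, SE, W}; its interior {S, SE}; cl(A) = X∖{S, SE} = {NW, W, E, N, NE}
boundary = {NW, W, E, N, NE} ∖ {E, N} = {NW, W, NE}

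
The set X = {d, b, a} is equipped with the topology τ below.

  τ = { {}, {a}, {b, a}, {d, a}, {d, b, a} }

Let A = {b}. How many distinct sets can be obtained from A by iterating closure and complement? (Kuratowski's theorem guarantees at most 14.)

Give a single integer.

complement {d, a}; its interior {d, a}; cl(A) = X∖{d, a} = {b}
With k = closure, c = complement:
  1. A     = {b}
  2. cA    = {d, a}
  3. kcA   = {d, b, a}
  4. ckcA  = {}
k, c of each give nothing new

4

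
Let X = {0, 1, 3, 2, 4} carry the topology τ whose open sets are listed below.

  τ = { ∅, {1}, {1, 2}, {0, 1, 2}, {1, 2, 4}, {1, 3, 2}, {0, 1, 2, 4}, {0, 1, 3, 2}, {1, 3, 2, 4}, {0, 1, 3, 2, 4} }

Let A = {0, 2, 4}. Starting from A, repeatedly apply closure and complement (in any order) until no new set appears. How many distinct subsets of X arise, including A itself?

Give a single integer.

6

cl via duality: int({1, 3}) = {1}, so X∖{1} = {0, 3, 2, 4}
Write k for closure, c for complement:
  1. A     = {0, 2, 4}
  2. kA    = {0, 3, 2, 4}
  3. cA    = {1, 3}
  4. ckA   = {1}
  5. kcA   = {0, 1, 3, 2, 4}
  6. ckcA  = ∅
applying k or c yields no new set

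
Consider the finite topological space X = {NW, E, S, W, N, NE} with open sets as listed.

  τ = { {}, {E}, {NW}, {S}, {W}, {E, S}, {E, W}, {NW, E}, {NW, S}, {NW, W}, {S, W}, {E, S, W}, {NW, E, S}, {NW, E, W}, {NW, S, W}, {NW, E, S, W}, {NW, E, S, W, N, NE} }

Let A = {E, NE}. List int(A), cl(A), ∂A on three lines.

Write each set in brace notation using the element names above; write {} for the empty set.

int(A) = {E}
cl(A)  = {E, N, NE}
∂A     = {N, NE}

open subsets of A: {}, {E}; so int(A) = {E}
closure: X∖int(X∖A) = X∖{NW, S, W} = {E, N, NE}
∂A = {E, N, NE} minus {E} = {N, NE}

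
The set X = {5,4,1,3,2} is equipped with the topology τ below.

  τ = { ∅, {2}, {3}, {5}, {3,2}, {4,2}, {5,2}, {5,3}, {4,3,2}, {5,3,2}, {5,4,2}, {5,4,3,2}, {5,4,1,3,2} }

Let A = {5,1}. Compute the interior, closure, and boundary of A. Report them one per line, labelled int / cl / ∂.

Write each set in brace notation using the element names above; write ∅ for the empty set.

int(A) = {5}
cl(A)  = {5,1}
∂A     = {1}

opens ⊆ A: ∅, {5}; union → int = {5}
complement {4,3,2}; its interior {4,3,2}; cl(A) = X∖{4,3,2} = {5,1}
boundary = {5,1} ∖ {5} = {1}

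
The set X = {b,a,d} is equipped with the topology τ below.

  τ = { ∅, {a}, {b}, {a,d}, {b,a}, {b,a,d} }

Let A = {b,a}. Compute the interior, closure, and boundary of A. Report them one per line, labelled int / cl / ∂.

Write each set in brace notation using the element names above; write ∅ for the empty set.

int(A) = {b,a}
cl(A)  = {b,a,d}
∂A     = {d}

open subsets of A: ∅, {b}, {a}, {b,a}; so int(A) = {b,a}
closure: X∖int(X∖A) = X∖∅ = {b,a,d}
∂A = {b,a,d} minus {b,a} = {d}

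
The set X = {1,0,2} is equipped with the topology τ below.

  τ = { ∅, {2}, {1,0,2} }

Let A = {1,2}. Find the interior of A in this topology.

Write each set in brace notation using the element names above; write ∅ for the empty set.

{2}

opens ⊆ A: ∅, {2}; union → int = {2}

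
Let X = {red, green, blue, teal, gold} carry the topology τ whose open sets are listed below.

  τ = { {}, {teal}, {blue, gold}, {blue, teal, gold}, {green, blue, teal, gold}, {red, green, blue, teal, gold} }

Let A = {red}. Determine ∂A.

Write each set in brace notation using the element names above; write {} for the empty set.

{red}

opens ⊆ A: {}; union → int = {}
complement {green, blue, teal, gold}; its interior {green, blue, teal, gold}; cl(A) = X∖{green, blue, teal, gold} = {red}
boundary = {red} ∖ {} = {red}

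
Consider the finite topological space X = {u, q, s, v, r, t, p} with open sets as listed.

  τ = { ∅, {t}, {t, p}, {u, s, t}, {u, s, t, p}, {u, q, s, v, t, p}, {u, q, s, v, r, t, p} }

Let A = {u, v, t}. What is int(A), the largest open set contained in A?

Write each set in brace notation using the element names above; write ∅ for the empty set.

{t}

U open, U⊆A: ∅, {t}. int(A) = ⋃ = {t}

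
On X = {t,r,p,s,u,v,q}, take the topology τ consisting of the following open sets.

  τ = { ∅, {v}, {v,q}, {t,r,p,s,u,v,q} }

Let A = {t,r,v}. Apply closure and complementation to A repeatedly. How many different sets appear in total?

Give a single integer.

6

X∖A={p,s,u,q}, int(X∖A)=∅, hence cl(A)={t,r,p,s,u,v,q}
Orbit (k=closure, c=complement):
  1. A     = {t,r,v}
  2. kA    = {t,r,p,s,u,v,q}
  3. cA    = {p,s,u,q}
  4. ckA   = ∅
  5. kcA   = {t,r,p,s,u,q}
  6. ckcA  = {v}
(closed under both — stop)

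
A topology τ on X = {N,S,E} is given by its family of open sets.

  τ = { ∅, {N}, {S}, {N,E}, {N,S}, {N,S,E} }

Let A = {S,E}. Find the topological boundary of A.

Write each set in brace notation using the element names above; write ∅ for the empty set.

opens ⊆ A: ∅, {S}; union → int = {S}
complement {N}; its interior {N}; cl(A) = X∖{N} = {S,E}
boundary = {S,E} ∖ {S} = {E}

{E}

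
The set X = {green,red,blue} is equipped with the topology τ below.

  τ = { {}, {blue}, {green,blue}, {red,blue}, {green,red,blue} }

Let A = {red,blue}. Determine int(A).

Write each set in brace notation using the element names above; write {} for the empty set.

U open, U⊆A: {}, {blue}, {red,blue}. int(A) = ⋃ = {red,blue}

{red,blue}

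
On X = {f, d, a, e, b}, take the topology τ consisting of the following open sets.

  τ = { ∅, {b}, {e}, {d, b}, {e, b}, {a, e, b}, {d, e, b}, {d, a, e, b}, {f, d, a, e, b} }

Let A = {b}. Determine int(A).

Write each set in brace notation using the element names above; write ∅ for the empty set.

{b}

opens ⊆ A: ∅, {b}; union → int = {b}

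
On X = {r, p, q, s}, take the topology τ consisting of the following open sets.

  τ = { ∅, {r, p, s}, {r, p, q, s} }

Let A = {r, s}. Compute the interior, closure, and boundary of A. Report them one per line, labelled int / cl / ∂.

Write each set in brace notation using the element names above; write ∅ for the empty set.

int(A) = ∅
cl(A)  = {r, p, q, s}
∂A     = {r, p, q, s}

opens ⊆ A: ∅; union → int = ∅
complement {p, q}; its interior ∅; cl(A) = X∖∅ = {r, p, q, s}
boundary = {r, p, q, s} ∖ ∅ = {r, p, q, s}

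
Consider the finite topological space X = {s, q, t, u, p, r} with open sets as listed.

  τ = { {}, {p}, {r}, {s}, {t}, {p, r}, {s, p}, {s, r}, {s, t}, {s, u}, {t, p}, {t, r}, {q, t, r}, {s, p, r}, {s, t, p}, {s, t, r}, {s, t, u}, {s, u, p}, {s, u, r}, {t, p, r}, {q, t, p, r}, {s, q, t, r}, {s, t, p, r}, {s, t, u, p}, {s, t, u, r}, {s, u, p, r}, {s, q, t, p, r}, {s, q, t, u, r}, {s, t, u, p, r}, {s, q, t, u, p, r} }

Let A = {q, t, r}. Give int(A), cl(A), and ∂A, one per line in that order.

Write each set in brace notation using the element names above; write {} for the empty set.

open subsets of A: {}, {t}, {r}, {t, r}, {q, t, r}; so int(A) = {q, t, r}
closure: X∖int(X∖A) = X∖{s, u, p} = {q, t, r}
∂A = {q, t, r} minus {q, t, r} = {}

int(A) = {q, t, r}
cl(A)  = {q, t, r}
∂A     = {}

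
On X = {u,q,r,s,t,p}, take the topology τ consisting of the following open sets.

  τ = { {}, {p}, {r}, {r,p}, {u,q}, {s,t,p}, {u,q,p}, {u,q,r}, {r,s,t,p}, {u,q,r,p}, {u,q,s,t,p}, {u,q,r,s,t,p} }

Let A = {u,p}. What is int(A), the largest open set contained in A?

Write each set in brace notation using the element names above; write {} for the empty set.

{p}

U open, U⊆A: {}, {p}. int(A) = ⋃ = {p}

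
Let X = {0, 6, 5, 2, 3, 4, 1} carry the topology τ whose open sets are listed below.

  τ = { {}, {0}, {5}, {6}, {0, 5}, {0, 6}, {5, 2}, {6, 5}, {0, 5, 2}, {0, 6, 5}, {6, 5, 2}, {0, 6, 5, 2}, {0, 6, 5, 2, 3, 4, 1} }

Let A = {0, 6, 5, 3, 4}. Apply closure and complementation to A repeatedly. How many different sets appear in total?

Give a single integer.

X∖A={2, 1}, int(X∖A)={}, hence cl(A)={0, 6, 5, 2, 3, 4, 1}
Orbit (k=closure, c=complement):
  1. A     = {0, 6, 5, 3, 4}
  2. kA    = {0, 6, 5, 2, 3, 4, 1}
  3. cA    = {2, 1}
  4. ckA   = {}
  5. kcA   = {2, 3, 4, 1}
  6. ckcA  = {0, 6, 5}
(closed under both — stop)

6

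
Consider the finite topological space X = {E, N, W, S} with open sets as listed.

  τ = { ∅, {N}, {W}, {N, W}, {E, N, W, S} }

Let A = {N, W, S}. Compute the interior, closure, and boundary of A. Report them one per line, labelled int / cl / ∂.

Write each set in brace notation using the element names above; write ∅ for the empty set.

interior: largest open inside A is {N, W} (from ∅, {W}, {N}, {N, W})
cl via duality: int({E}) = ∅, so X∖∅ = {E, N, W, S}
cl∖int = {E, S}

int(A) = {N, W}
cl(A)  = {E, N, W, S}
∂A     = {E, S}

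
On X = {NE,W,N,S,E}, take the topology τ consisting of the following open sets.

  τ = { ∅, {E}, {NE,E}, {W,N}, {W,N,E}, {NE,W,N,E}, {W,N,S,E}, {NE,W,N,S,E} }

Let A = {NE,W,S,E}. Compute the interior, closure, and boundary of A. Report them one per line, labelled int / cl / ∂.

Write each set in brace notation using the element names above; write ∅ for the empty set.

int(A) = {NE,E}
cl(A)  = {NE,W,N,S,E}
∂A     = {W,N,S}

U open, U⊆A: ∅, {E}, {NE,E}. int(A) = ⋃ = {NE,E}
X∖A={N}, int(X∖A)=∅, hence cl(A)={NE,W,N,S,E}
∂A: remove int from cl → {W,N,S}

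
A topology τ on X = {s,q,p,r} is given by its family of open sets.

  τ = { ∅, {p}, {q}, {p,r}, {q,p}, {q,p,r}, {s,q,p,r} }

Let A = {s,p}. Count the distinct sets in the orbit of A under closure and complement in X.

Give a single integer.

complement {q,r}; its interior {q}; cl(A) = X∖{q} = {s,p,r}
With k = closure, c = complement:
  1. A     = {s,p}
  2. kA    = {s,p,r}
  3. cA    = {q,r}
  4. ckA   = {q}
  5. kcA   = {s,q,r}
  6. kckA  = {s,q}
  7. ckcA  = {p}
  8. ckckA = {p,r}
k, c of each give nothing new

8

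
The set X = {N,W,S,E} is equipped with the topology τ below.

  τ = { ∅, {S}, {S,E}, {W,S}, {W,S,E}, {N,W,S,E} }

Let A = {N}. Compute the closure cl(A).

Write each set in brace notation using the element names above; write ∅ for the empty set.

{N}

closure: X∖int(X∖A) = X∖{W,S,E} = {N}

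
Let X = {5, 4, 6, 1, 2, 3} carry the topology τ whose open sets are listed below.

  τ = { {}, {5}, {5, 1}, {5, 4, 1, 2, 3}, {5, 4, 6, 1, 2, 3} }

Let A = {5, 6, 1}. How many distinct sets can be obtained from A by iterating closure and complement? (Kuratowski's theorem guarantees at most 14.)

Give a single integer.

6

closure: X∖int(X∖A) = X∖{} = {5, 4, 6, 1, 2, 3}
Let k=closure and c=complement:
  1. A     = {5, 6, 1}
  2. kA    = {5, 4, 6, 1, 2, 3}
  3. cA    = {4, 2, 3}
  4. ckA   = {}
  5. kcA   = {4, 6, 2, 3}
  6. ckcA  = {5, 1}
— saturated at 6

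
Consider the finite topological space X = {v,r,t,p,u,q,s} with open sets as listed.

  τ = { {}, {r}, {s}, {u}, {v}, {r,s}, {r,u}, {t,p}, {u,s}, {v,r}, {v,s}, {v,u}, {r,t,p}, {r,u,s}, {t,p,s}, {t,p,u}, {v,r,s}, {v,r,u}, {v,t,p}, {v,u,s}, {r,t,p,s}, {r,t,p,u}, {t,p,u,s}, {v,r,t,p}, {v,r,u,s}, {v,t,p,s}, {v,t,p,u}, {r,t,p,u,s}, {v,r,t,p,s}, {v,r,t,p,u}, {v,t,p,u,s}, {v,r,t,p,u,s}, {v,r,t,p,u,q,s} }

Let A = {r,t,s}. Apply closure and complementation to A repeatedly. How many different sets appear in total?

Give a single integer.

10

X∖A={v,p,u,q}, int(X∖A)={v,u}, hence cl(A)={r,t,p,q,s}
Orbit (k=closure, c=complement):
  1. A     = {r,t,s}
  2. kA    = {r,t,p,q,s}
  3. cA    = {v,p,u,q}
  4. ckA   = {v,u}
  5. kcA   = {v,t,p,u,q}
  6. kckA  = {v,u,q}
  7. ckcA  = {r,s}
  8. ckckA = {r,t,p,s}
  9. kckcA = {r,q,s}
  10. ckckcA = {v,t,p,u}
(closed under both — stop)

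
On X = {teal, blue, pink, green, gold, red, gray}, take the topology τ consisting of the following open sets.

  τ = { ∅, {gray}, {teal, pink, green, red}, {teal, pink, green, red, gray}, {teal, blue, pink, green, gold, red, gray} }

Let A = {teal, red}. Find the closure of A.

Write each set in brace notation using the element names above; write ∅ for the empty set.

closure: X∖int(X∖A) = X∖{gray} = {teal, blue, pink, green, gold, red}

{teal, blue, pink, green, gold, red}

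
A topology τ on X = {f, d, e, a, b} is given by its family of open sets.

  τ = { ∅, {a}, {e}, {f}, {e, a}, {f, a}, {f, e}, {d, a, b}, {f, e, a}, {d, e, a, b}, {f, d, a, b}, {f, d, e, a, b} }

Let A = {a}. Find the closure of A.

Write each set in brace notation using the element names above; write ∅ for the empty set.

cl via duality: int({f, d, e, b}) = {f, e}, so X∖{f, e} = {d, a, b}

{d, a, b}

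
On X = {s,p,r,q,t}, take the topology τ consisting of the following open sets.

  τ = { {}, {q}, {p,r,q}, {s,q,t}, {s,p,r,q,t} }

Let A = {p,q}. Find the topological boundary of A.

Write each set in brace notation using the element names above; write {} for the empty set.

{s,p,r,t}

opens ⊆ A: {}, {q}; union → int = {q}
complement {s,r,t}; its interior {}; cl(A) = X∖{} = {s,p,r,q,t}
boundary = {s,p,r,q,t} ∖ {q} = {s,p,r,t}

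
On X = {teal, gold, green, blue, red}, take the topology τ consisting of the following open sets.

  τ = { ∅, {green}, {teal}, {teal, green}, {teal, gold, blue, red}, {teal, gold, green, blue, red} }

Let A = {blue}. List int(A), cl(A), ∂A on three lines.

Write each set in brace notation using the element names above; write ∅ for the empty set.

int(A) = ∅
cl(A)  = {gold, blue, red}
∂A     = {gold, blue, red}

open subsets of A: ∅; so int(A) = ∅
closure: X∖int(X∖A) = X∖{teal, green} = {gold, blue, red}
∂A = {gold, blue, red} minus ∅ = {gold, blue, red}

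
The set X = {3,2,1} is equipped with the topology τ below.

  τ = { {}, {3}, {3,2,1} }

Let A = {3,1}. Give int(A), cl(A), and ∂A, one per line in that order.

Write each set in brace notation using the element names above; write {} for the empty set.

interior: largest open inside A is {3} (from {}, {3})
cl via duality: int({2}) = {}, so X∖{} = {3,2,1}
cl∖int = {2,1}

int(A) = {3}
cl(A)  = {3,2,1}
∂A     = {2,1}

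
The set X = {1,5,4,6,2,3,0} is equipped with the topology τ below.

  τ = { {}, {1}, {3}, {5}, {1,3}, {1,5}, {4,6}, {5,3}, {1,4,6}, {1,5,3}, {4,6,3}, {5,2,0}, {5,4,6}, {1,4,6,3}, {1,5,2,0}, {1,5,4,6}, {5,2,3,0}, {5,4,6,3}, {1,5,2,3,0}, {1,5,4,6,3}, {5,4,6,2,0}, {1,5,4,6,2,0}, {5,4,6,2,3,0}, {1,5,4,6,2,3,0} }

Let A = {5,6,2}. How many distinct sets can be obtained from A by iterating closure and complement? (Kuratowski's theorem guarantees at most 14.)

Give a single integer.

closure: X∖int(X∖A) = X∖{1,3} = {5,4,6,2,0}
Let k=closure and c=complement:
  1. A     = {5,6,2}
  2. kA    = {5,4,6,2,0}
  3. cA    = {1,4,3,0}
  4. ckA   = {1,3}
  5. kcA   = {1,4,6,2,3,0}
  6. ckcA  = {5}
  7. kckcA = {5,2,0}
  8. ckckcA = {1,4,6,3}
— saturated at 8

8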